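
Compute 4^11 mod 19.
By repeated squaring (mod 19): 4^{1}≡4, 4^{2}≡16, 4^{4}≡9, 4^{8}≡5. Then 4^{11} = 4^{8+2+1} ≡ 5 × 16 × 4 ≡ 16 (mod 19)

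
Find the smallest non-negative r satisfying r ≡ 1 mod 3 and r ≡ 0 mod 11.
M = 3 × 11 = 33. M₁ = 11, y₁ ≡ 2 mod 3. M₂ = 3, y₂ ≡ 4 mod 11. r = 1×11×2 + 0×3×4 ≡ 22 mod 33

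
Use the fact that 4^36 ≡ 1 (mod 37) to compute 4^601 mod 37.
By Fermat: 4^{36} ≡ 1 (mod 37). 601 ≡ 25 (mod 36). So 4^{601} ≡ 4^{25} ≡ 30 (mod 37)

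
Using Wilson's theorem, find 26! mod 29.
(28)! = (26)! × (27) × (28) ≡ -1 mod 29. So (26)! ≡ -1 × [(28)(27)]^(-1) ≡ 14 mod 29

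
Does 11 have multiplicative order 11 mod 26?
Powers of 11 mod 26: 11^1≡11, 11^2≡17, 11^3≡5, 11^4≡3, 11^5≡7, 11^6≡25, 11^7≡15, 11^8≡9, 11^9≡21, 11^10≡23, 11^11≡19, 11^12≡1. 11^11≡19≢1, so ord ≠ 11. No, the actual order is 12.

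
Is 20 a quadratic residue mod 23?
By Euler's criterion: 20^{11} ≡ 22 mod 23. Since this equals -1 (≡ 22), 20 is not a QR.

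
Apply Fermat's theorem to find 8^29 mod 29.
By Fermat: 8^{28} ≡ 1 mod 29. So 8^{29} = 8^{28} · 8^{1} ≡ 8^{1} ≡ 8 mod 29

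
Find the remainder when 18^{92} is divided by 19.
By Fermat: 18^{18} ≡ 1 mod 19. 92 = 5×18 + 2. So 18^{92} ≡ 18^{2} ≡ 1 mod 19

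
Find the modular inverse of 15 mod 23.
Since 23 is prime, by Fermat 15^(-1) ≡ 15^{21} ≡ 20 (mod 23). Verify: 15 × 20 = 300 ≡ 1 (mod 23)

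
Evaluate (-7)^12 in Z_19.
By repeated squaring (mod 19): (-7)^{1}≡12, (-7)^{2}≡11, (-7)^{4}≡7, (-7)^{8}≡11. Then (-7)^{12} = (-7)^{8+4} ≡ 11 × 7 ≡ 1 (mod 19)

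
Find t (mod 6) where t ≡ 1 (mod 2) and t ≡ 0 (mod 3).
M = 2 × 3 = 6. M₁ = 3, y₁ ≡ 1 (mod 2). M₂ = 2, y₂ ≡ 2 (mod 3). t = 1×3×1 + 0×2×2 ≡ 3 (mod 6)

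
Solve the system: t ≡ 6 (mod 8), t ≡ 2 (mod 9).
M = 8 × 9 = 72. M₁ = 9, y₁ ≡ 1 (mod 8). M₂ = 8, y₂ ≡ 8 (mod 9). t = 6×9×1 + 2×8×8 ≡ 38 (mod 72)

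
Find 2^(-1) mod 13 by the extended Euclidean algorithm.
Extended GCD: 2(-6) + 13(1) = 1. So 2^(-1) ≡ -6 ≡ 7 mod 13. Verify: 2 × 7 = 14 ≡ 1 mod 13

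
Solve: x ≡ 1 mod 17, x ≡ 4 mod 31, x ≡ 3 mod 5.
M = 17 × 31 × 5 = 2635. M₁ = 155, y₁ ≡ 9 mod 17. M₂ = 85, y₂ ≡ 27 mod 31. M₃ = 527, y₃ ≡ 3 mod 5. x = 1×155×9 + 4×85×27 + 3×527×3 ≡ 2143 mod 2635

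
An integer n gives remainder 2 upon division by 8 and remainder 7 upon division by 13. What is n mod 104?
M = 8 × 13 = 104. M₁ = 13, y₁ ≡ 5 mod 8. M₂ = 8, y₂ ≡ 5 mod 13. n = 2×13×5 + 7×8×5 ≡ 98 mod 104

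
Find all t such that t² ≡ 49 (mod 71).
The square roots of 49 mod 71 are 64 and 7. Verify: 64² = 4096 ≡ 49 (mod 71)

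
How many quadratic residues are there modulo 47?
For prime 47, there are (p-1)/2 = (47-1)/2 = 23 quadratic residues (excluding 0).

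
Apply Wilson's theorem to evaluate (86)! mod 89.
(88)! = (86)! × (87) × (88) ≡ -1 (mod 89). So (86)! ≡ -1 × [(88)(87)]^(-1) ≡ 44 (mod 89)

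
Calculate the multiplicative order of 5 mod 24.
Powers of 5 mod 24: 5^1≡5, 5^2≡1. So the order of 5 is 2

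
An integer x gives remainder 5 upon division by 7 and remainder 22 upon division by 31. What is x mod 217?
M = 7 × 31 = 217. M₁ = 31, y₁ ≡ 5 mod 7. M₂ = 7, y₂ ≡ 9 mod 31. x = 5×31×5 + 22×7×9 ≡ 208 mod 217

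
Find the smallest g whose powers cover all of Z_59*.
g = 2. For each prime q|58: 2^{29}≡58, 2^{2}≡4, none ≡ 1, so ord_59(2) = 58 and 2 is a primitive root.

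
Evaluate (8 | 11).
(8/11) = 8^{5} mod 11 = -1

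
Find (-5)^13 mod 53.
By repeated squaring mod 53: (-5)^{1}≡48, (-5)^{2}≡25, (-5)^{4}≡42, (-5)^{8}≡15. Then (-5)^{13} = (-5)^{8+4+1} ≡ 15 × 42 × 48 ≡ 30 mod 53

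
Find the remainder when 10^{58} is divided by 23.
By Fermat: 10^{22} ≡ 1 (mod 23). 58 = 2×22 + 14. So 10^{58} ≡ 10^{14} ≡ 12 (mod 23)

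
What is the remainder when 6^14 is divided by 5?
Using Fermat: 6^{4} ≡ 1 mod 5. 14 ≡ 2 mod 4. So 6^{14} ≡ 6^{2} ≡ 1 mod 5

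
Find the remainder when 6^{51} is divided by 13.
By Fermat: 6^{12} ≡ 1 mod 13. 51 = 4×12 + 3. So 6^{51} ≡ 6^{3} ≡ 8 mod 13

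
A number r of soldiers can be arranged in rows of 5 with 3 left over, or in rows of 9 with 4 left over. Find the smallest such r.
M = 5 × 9 = 45. M₁ = 9, y₁ ≡ 4 mod 5. M₂ = 5, y₂ ≡ 2 mod 9. r = 3×9×4 + 4×5×2 ≡ 13 mod 45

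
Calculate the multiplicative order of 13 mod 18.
Powers of 13 mod 18: 13^1≡13, 13^2≡7, 13^3≡1. Order = 3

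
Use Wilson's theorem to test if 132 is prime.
(131)! mod 132 = 0. Since 0 ≢ -1 mod 132, 132 is not prime.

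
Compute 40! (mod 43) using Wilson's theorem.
(42)! = (40)! × (41) × (42) ≡ -1 (mod 43). So (40)! ≡ -1 × [(42)(41)]^(-1) ≡ 21 (mod 43)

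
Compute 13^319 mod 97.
Using Fermat: 13^{96} ≡ 1 mod 97. 319 ≡ 31 mod 96. So 13^{319} ≡ 13^{31} ≡ 40 mod 97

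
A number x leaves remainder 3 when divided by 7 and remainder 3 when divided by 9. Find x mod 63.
M = 7 × 9 = 63. M₁ = 9, y₁ ≡ 4 mod 7. M₂ = 7, y₂ ≡ 4 mod 9. x = 3×9×4 + 3×7×4 ≡ 3 mod 63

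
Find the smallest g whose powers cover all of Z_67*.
g = 2. For each prime q|66: 2^{33}≡66, 2^{22}≡37, 2^{6}≡64, none ≡ 1, so ord_67(2) = 66 and 2 is a primitive root.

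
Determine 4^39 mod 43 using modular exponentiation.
By repeated squaring (mod 43): 4^{1}≡4, 4^{2}≡16, 4^{4}≡41, 4^{8}≡4, 4^{16}≡16, 4^{32}≡41. Then 4^{39} = 4^{32+4+2+1} ≡ 41 × 41 × 16 × 4 ≡ 41 (mod 43)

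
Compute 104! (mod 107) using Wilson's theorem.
(106)! = (104)! × (105) × (106) ≡ -1 (mod 107). So (104)! ≡ -1 × [(106)(105)]^(-1) ≡ 53 (mod 107)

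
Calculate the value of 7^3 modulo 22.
7^{3} = 343 ≡ 13 mod 22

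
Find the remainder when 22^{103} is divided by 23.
By Fermat: 22^{22} ≡ 1 (mod 23). 103 = 4×22 + 15. So 22^{103} ≡ 22^{15} ≡ 22 (mod 23)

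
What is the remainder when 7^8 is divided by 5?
Using Fermat: 7^{4} ≡ 1 mod 5. 8 ≡ 0 mod 4. So 7^{8} ≡ 7^{0} ≡ 1 mod 5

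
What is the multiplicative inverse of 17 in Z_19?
Since 19 is prime, by Fermat 17^(-1) ≡ 17^{17} ≡ 9 mod 19. Verify: 17 × 9 = 153 ≡ 1 mod 19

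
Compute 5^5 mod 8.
By repeated squaring mod 8: 5^{1}≡5, 5^{2}≡1, 5^{4}≡1. Then 5^{5} = 5^{4+1} ≡ 1 × 5 ≡ 5 mod 8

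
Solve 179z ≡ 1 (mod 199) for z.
Since 199 is prime, by Fermat 179^(-1) ≡ 179^{197} ≡ 189 (mod 199). Verify: 179 × 189 = 33831 ≡ 1 (mod 199)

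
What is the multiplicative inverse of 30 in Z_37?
Since 37 is prime, by Fermat 30^(-1) ≡ 30^{35} ≡ 21 mod 37. Verify: 30 × 21 = 630 ≡ 1 mod 37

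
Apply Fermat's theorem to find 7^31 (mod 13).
By Fermat: 7^{12} ≡ 1 (mod 13). 31 = 2×12 + 7. So 7^{31} ≡ 7^{7} ≡ 6 (mod 13)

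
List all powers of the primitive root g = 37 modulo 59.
37^1, 37^2, ..., 37^{58} mod 59: [37, 12, 31, 26, 18, 17, 39, 27, 55, 29, 11, 53, 14, 46, 50, 21, 10, 16, 2, 15, 24, 3, 52, 36, 34, 19, 54, 51, 58, 22, 47, 28, 33, 41, 42, 20, 32, 4, 30, 48, 6, 45, 13, 9, 38, 49, 43, 57, 44, 35, 56, 7, 23, 25, 40, 5, 8, 1]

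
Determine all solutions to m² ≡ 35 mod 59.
The square roots of 35 mod 59 are 25 and 34. Verify: 25² = 625 ≡ 35 mod 59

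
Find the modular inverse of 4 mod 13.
Since 13 is prime, by Fermat 4^(-1) ≡ 4^{11} ≡ 10 (mod 13). Verify: 4 × 10 = 40 ≡ 1 (mod 13)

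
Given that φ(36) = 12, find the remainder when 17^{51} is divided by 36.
By Euler: 17^{12} ≡ 1 (mod 36) since gcd(17, 36) = 1. 51 = 4×12 + 3. So 17^{51} ≡ 17^{3} ≡ 17 (mod 36)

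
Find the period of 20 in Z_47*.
Powers of 20 mod 47: 20^1≡20, 20^2≡24, 20^3≡10, 20^4≡12, 20^5≡5, 20^6≡6, 20^7≡26, 20^8≡3, 20^9≡13, 20^10≡25, 20^11≡30, 20^12≡36, 20^13≡15, 20^14≡18, 20^15≡31, 20^16≡9, 20^17≡39, 20^18≡28, 20^19≡43, 20^20≡14, 20^21≡45, 20^22≡7, 20^23≡46, 20^24≡27, 20^25≡23, 20^26≡37, 20^27≡35, 20^28≡42, 20^29≡41, 20^30≡21, 20^31≡44, 20^32≡34, 20^33≡22, 20^34≡17, 20^35≡11, 20^36≡32, 20^37≡29, 20^38≡16, 20^39≡38, 20^40≡8, 20^41≡19, 20^42≡4, 20^43≡33, 20^44≡2, 20^45≡40, 20^46≡1. So the order of 20 is 46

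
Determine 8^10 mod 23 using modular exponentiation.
By repeated squaring (mod 23): 8^{1}≡8, 8^{2}≡18, 8^{4}≡2, 8^{8}≡4. Then 8^{10} = 8^{8+2} ≡ 4 × 18 ≡ 3 (mod 23)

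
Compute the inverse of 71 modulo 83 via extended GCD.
Extended GCD: 71(-7) + 83(6) = 1. So 71^(-1) ≡ -7 ≡ 76 (mod 83). Verify: 71 × 76 = 5396 ≡ 1 (mod 83)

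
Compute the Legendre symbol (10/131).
(10/131) = 10^{65} mod 131 = -1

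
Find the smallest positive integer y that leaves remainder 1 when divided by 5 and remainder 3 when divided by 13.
M = 5 × 13 = 65. M₁ = 13, y₁ ≡ 2 mod 5. M₂ = 5, y₂ ≡ 8 mod 13. y = 1×13×2 + 3×5×8 ≡ 16 mod 65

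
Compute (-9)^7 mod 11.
By repeated squaring (mod 11): (-9)^{1}≡2, (-9)^{2}≡4, (-9)^{4}≡5. Then (-9)^{7} = (-9)^{4+2+1} ≡ 5 × 4 × 2 ≡ 7 (mod 11)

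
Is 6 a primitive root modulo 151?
ord_151(6) divides 150. For each prime q|150: 6^{75}≡150, 6^{50}≡32, 6^{30}≡59, none ≡ 1. So 6 has order 150 and is a primitive root mod 151.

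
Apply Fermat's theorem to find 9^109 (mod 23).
By Fermat: 9^{22} ≡ 1 (mod 23). 109 = 4×22 + 21. So 9^{109} ≡ 9^{21} ≡ 18 (mod 23)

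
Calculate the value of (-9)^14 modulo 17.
By repeated squaring mod 17: (-9)^{1}≡8, (-9)^{2}≡13, (-9)^{4}≡16, (-9)^{8}≡1. Then (-9)^{14} = (-9)^{8+4+2} ≡ 1 × 16 × 13 ≡ 4 mod 17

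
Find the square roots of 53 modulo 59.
The square roots of 53 mod 59 are 17 and 42. Verify: 17² = 289 ≡ 53 (mod 59)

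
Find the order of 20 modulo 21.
Powers of 20 mod 21: 20^1≡20, 20^2≡1. ord_21(20) = 2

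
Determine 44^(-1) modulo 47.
Since 47 is prime, by Fermat 44^(-1) ≡ 44^{45} ≡ 31 mod 47. Verify: 44 × 31 = 1364 ≡ 1 mod 47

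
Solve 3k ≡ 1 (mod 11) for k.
Since 11 is prime, by Fermat 3^(-1) ≡ 3^{9} ≡ 4 (mod 11). Verify: 3 × 4 = 12 ≡ 1 (mod 11)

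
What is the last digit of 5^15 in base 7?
Using Fermat: 5^{6} ≡ 1 mod 7. 15 ≡ 3 mod 6. So 5^{15} ≡ 5^{3} ≡ 6 mod 7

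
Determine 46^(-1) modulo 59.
Since 59 is prime, by Fermat 46^(-1) ≡ 46^{57} ≡ 9 mod 59. Verify: 46 × 9 = 414 ≡ 1 mod 59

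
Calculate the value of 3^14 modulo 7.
Using Fermat: 3^{6} ≡ 1 mod 7. 14 ≡ 2 mod 6. So 3^{14} ≡ 3^{2} ≡ 2 mod 7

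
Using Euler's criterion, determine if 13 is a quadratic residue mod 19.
By Euler's criterion: 13^{9} ≡ 18 mod 19. Since this equals -1 (≡ 18), 13 is not a QR.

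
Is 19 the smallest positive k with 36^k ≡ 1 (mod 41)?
Powers of 36 mod 41: 36^1≡36, 36^2≡25, 36^3≡39, 36^4≡10, 36^5≡32, 36^6≡4, 36^7≡21, 36^8≡18, 36^9≡33, 36^10≡40, 36^11≡5, 36^12≡16, 36^13≡2, 36^14≡31, 36^15≡9, 36^16≡37, 36^17≡20, 36^18≡23, 36^19≡8, 36^20≡1. 36^19≡8≢1, so ord ≠ 19. No, the actual order is 20.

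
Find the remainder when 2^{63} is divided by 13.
By Fermat: 2^{12} ≡ 1 mod 13. 63 = 5×12 + 3. So 2^{63} ≡ 2^{3} ≡ 8 mod 13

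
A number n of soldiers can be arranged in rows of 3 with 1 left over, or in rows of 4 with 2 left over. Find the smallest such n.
M = 3 × 4 = 12. M₁ = 4, y₁ ≡ 1 (mod 3). M₂ = 3, y₂ ≡ 3 (mod 4). n = 1×4×1 + 2×3×3 ≡ 10 (mod 12)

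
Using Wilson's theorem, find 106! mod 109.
(108)! = (106)! × (107) × (108) ≡ -1 (mod 109). So (106)! ≡ -1 × [(108)(107)]^(-1) ≡ 54 (mod 109)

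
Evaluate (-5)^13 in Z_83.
By repeated squaring mod 83: (-5)^{1}≡78, (-5)^{2}≡25, (-5)^{4}≡44, (-5)^{8}≡27. Then (-5)^{13} = (-5)^{8+4+1} ≡ 27 × 44 × 78 ≡ 36 mod 83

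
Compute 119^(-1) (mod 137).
Since 137 is prime, by Fermat 119^(-1) ≡ 119^{135} ≡ 38 (mod 137). Verify: 119 × 38 = 4522 ≡ 1 (mod 137)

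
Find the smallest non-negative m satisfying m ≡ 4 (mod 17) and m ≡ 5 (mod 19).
M = 17 × 19 = 323. M₁ = 19, y₁ ≡ 9 (mod 17). M₂ = 17, y₂ ≡ 9 (mod 19). m = 4×19×9 + 5×17×9 ≡ 157 (mod 323)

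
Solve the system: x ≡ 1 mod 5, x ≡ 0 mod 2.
M = 5 × 2 = 10. M₁ = 2, y₁ ≡ 3 mod 5. M₂ = 5, y₂ ≡ 1 mod 2. x = 1×2×3 + 0×5×1 ≡ 6 mod 10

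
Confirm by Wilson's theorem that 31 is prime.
(30)! mod 31 = 30. Since this equals -1 (mod 31), Wilson confirms 31 is prime.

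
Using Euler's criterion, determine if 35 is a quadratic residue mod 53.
By Euler's criterion: 35^{26} ≡ 52 (mod 53). Since this equals -1 (≡ 52), 35 is not a QR.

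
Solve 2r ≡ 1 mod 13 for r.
Since 13 is prime, by Fermat 2^(-1) ≡ 2^{11} ≡ 7 mod 13. Verify: 2 × 7 = 14 ≡ 1 mod 13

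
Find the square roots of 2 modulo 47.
The square roots of 2 mod 47 are 7 and 40. Verify: 7² = 49 ≡ 2 mod 47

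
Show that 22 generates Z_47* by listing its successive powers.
22^1, 22^2, ..., 22^{46} mod 47: [22, 14, 26, 8, 35, 18, 20, 17, 45, 3, 19, 42, 31, 24, 11, 7, 13, 4, 41, 9, 10, 32, 46, 25, 33, 21, 39, 12, 29, 27, 30, 2, 44, 28, 5, 16, 23, 36, 40, 34, 43, 6, 38, 37, 15, 1]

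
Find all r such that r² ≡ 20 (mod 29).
The square roots of 20 mod 29 are 7 and 22. Verify: 7² = 49 ≡ 20 (mod 29)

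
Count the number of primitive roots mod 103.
There are φ(103-1) = φ(102) = 32 primitive roots modulo 103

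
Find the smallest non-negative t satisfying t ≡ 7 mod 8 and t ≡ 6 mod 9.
M = 8 × 9 = 72. M₁ = 9, y₁ ≡ 1 mod 8. M₂ = 8, y₂ ≡ 8 mod 9. t = 7×9×1 + 6×8×8 ≡ 15 mod 72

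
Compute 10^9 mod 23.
By repeated squaring (mod 23): 10^{1}≡10, 10^{2}≡8, 10^{4}≡18, 10^{8}≡2. Then 10^{9} = 10^{8+1} ≡ 2 × 10 ≡ 20 (mod 23)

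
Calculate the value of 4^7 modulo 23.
By repeated squaring (mod 23): 4^{1}≡4, 4^{2}≡16, 4^{4}≡3. Then 4^{7} = 4^{4+2+1} ≡ 3 × 16 × 4 ≡ 8 (mod 23)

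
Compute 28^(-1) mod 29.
Since 29 is prime, by Fermat 28^(-1) ≡ 28^{27} ≡ 28 mod 29. Verify: 28 × 28 = 784 ≡ 1 mod 29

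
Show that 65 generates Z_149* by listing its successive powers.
65^1, 65^2, ..., 65^{148} mod 149: [65, 53, 18, 127, 60, 26, 51, 37, 21, 24, 70, 80, 134, 68, 99, 28, 32, 143, 57, 129, 41, 132, 87, 142, 141, 76, 23, 5, 27, 116, 90, 39, 2, 130, 106, 36, 105, 120, 52, 102, 74, 42, 48, 140, 11, 119, 136, 49, 56, 64, 137, 114, 109, 82, 115, 25, 135, 133, 3, 46, 10, 54, 83, 31, 78, 4, 111, 63, 72, 61, 91, 104, 55, 148, 84, 96, 131, 22, 89, 123, 98, 112, 128, 125, 79, 69, 15, 81, 50, 121, 117, 6, 92, 20, 108, 17, 62, 7, 8, 73, 126, 144, 122, 33, 59, 110, 147, 19, 43, 113, 44, 29, 97, 47, 75, 107, 101, 9, 138, 30, 13, 100, 93, 85, 12, 35, 40, 67, 34, 124, 14, 16, 146, 103, 139, 95, 66, 118, 71, 145, 38, 86, 77, 88, 58, 45, 94, 1]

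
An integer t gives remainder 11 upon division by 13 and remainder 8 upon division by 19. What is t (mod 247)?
M = 13 × 19 = 247. M₁ = 19, y₁ ≡ 11 (mod 13). M₂ = 13, y₂ ≡ 3 (mod 19). t = 11×19×11 + 8×13×3 ≡ 141 (mod 247)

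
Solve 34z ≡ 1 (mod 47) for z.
Since 47 is prime, by Fermat 34^(-1) ≡ 34^{45} ≡ 18 (mod 47). Verify: 34 × 18 = 612 ≡ 1 (mod 47)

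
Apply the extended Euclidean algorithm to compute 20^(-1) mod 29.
Extended GCD: 20(-13) + 29(9) = 1. So 20^(-1) ≡ -13 ≡ 16 (mod 29). Verify: 20 × 16 = 320 ≡ 1 (mod 29)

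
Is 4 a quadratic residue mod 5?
By Euler's criterion: 4^{2} ≡ 1 (mod 5). Since this equals 1, 4 is a QR.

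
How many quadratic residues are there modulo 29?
For prime 29, there are (p-1)/2 = (29-1)/2 = 14 quadratic residues (excluding 0).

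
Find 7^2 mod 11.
7^{2} = 49 ≡ 5 mod 11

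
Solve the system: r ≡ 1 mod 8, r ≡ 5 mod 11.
M = 8 × 11 = 88. M₁ = 11, y₁ ≡ 3 mod 8. M₂ = 8, y₂ ≡ 7 mod 11. r = 1×11×3 + 5×8×7 ≡ 49 mod 88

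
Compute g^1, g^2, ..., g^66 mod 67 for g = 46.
46^1, 46^2, ..., 46^{66} mod 67: [46, 39, 52, 47, 18, 24, 32, 65, 42, 56, 30, 40, 31, 19, 3, 4, 50, 22, 7, 54, 5, 29, 61, 59, 34, 23, 53, 26, 57, 9, 12, 16, 66, 21, 28, 15, 20, 49, 43, 35, 2, 25, 11, 37, 27, 36, 48, 64, 63, 17, 45, 60, 13, 62, 38, 6, 8, 33, 44, 14, 41, 10, 58, 55, 51, 1]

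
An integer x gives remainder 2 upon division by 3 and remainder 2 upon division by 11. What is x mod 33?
M = 3 × 11 = 33. M₁ = 11, y₁ ≡ 2 mod 3. M₂ = 3, y₂ ≡ 4 mod 11. x = 2×11×2 + 2×3×4 ≡ 2 mod 33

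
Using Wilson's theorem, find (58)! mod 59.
By Wilson's theorem, (58)! ≡ -1 ≡ 58 (mod 59)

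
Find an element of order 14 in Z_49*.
6 has order 14 mod 49 since 6^{14} ≡ 1 (mod 49) and no smaller power works.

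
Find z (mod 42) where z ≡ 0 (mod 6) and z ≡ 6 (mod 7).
M = 6 × 7 = 42. M₁ = 7, y₁ ≡ 1 (mod 6). M₂ = 6, y₂ ≡ 6 (mod 7). z = 0×7×1 + 6×6×6 ≡ 6 (mod 42)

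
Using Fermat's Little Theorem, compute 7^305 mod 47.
By Fermat: 7^{46} ≡ 1 (mod 47). 305 ≡ 29 (mod 46). So 7^{305} ≡ 7^{29} ≡ 8 (mod 47)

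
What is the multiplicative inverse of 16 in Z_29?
Since 29 is prime, by Fermat 16^(-1) ≡ 16^{27} ≡ 20 (mod 29). Verify: 16 × 20 = 320 ≡ 1 (mod 29)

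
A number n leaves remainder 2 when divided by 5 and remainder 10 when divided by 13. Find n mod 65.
M = 5 × 13 = 65. M₁ = 13, y₁ ≡ 2 mod 5. M₂ = 5, y₂ ≡ 8 mod 13. n = 2×13×2 + 10×5×8 ≡ 62 mod 65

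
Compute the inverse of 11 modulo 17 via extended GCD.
Extended GCD: 11(-3) + 17(2) = 1. So 11^(-1) ≡ -3 ≡ 14 (mod 17). Verify: 11 × 14 = 154 ≡ 1 (mod 17)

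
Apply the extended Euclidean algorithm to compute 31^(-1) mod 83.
Extended GCD: 31(-8) + 83(3) = 1. So 31^(-1) ≡ -8 ≡ 75 mod 83. Verify: 31 × 75 = 2325 ≡ 1 mod 83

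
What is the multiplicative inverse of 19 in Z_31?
Since 31 is prime, by Fermat 19^(-1) ≡ 19^{29} ≡ 18 mod 31. Verify: 19 × 18 = 342 ≡ 1 mod 31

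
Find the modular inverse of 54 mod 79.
Since 79 is prime, by Fermat 54^(-1) ≡ 54^{77} ≡ 60 (mod 79). Verify: 54 × 60 = 3240 ≡ 1 (mod 79)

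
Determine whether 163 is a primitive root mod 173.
163^{86} ≡ 1 mod 173 and 86 < 172, so ord_173(163) = 86 ≠ 172 and 163 is not a primitive root.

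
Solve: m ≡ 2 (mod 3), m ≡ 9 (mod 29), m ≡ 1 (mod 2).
M = 3 × 29 × 2 = 174. M₁ = 58, y₁ ≡ 1 (mod 3). M₂ = 6, y₂ ≡ 5 (mod 29). M₃ = 87, y₃ ≡ 1 (mod 2). m = 2×58×1 + 9×6×5 + 1×87×1 ≡ 125 (mod 174)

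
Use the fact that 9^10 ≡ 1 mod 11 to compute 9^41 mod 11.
By Fermat: 9^{10} ≡ 1 mod 11. 41 = 4×10 + 1. So 9^{41} ≡ 9^{1} ≡ 9 mod 11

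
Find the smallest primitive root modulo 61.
g = 2. Powers: [2, 4, 8, 16, 32, 3, 6, 12, ...] generates all 60 non-zero residues.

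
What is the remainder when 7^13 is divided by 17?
By repeated squaring mod 17: 7^{1}≡7, 7^{2}≡15, 7^{4}≡4, 7^{8}≡16. Then 7^{13} = 7^{8+4+1} ≡ 16 × 4 × 7 ≡ 6 mod 17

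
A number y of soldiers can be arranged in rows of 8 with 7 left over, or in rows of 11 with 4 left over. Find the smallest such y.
M = 8 × 11 = 88. M₁ = 11, y₁ ≡ 3 (mod 8). M₂ = 8, y₂ ≡ 7 (mod 11). y = 7×11×3 + 4×8×7 ≡ 15 (mod 88)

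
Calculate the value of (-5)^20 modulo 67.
By repeated squaring mod 67: (-5)^{1}≡62, (-5)^{2}≡25, (-5)^{4}≡22, (-5)^{8}≡15, (-5)^{16}≡24. Then (-5)^{20} = (-5)^{16+4} ≡ 24 × 22 ≡ 59 mod 67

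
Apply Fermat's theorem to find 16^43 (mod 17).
By Fermat: 16^{16} ≡ 1 (mod 17). 43 = 2×16 + 11. So 16^{43} ≡ 16^{11} ≡ 16 (mod 17)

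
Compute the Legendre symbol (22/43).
(22/43) = 22^{21} mod 43 = -1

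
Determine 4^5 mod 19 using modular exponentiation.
By repeated squaring mod 19: 4^{1}≡4, 4^{2}≡16, 4^{4}≡9. Then 4^{5} = 4^{4+1} ≡ 9 × 4 ≡ 17 mod 19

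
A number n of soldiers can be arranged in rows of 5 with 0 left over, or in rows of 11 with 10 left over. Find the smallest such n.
M = 5 × 11 = 55. M₁ = 11, y₁ ≡ 1 mod 5. M₂ = 5, y₂ ≡ 9 mod 11. n = 0×11×1 + 10×5×9 ≡ 10 mod 55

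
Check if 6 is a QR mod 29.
By Euler's criterion: 6^{14} ≡ 1 (mod 29). Since this equals 1, 6 is a QR.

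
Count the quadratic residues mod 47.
The squaring map on Z_47* is 2-to-1, so there are (46)/2 = 23 QRs.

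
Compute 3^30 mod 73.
By repeated squaring (mod 73): 3^{1}≡3, 3^{2}≡9, 3^{4}≡8, 3^{8}≡64, 3^{16}≡8. Then 3^{30} = 3^{16+8+4+2} ≡ 8 × 64 × 8 × 9 ≡ 72 (mod 73)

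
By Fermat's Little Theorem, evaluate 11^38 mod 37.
By Fermat: 11^{36} ≡ 1 mod 37. So 11^{38} = 11^{36} · 11^{2} ≡ 11^{2} ≡ 10 mod 37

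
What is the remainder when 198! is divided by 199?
By Wilson's theorem, (198)! ≡ -1 ≡ 198 (mod 199)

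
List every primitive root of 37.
There are φ(36) = 12 primitive roots mod 37: {2, 5, 13, 15, 17, 18, 19, 20, 22, 24, 32, 35}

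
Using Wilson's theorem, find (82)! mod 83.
By Wilson's theorem, (82)! ≡ -1 ≡ 82 mod 83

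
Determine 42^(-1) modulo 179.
Since 179 is prime, by Fermat 42^(-1) ≡ 42^{177} ≡ 81 mod 179. Verify: 42 × 81 = 3402 ≡ 1 mod 179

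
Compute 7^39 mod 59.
By repeated squaring (mod 59): 7^{1}≡7, 7^{2}≡49, 7^{4}≡41, 7^{8}≡29, 7^{16}≡15, 7^{32}≡48. Then 7^{39} = 7^{32+4+2+1} ≡ 48 × 41 × 49 × 7 ≡ 5 (mod 59)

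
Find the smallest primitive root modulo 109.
g = 6. For each prime q|108: 6^{54}≡108, 6^{36}≡63, none ≡ 1, so ord_109(6) = 108 and 6 is a primitive root.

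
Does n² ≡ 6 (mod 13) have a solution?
By Euler's criterion: 6^{6} ≡ 12 (mod 13). Since this equals -1 (≡ 12), 6 is not a QR.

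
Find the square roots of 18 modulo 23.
The square roots of 18 mod 23 are 8 and 15. Verify: 8² = 64 ≡ 18 (mod 23)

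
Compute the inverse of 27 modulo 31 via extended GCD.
Extended GCD: 27(-8) + 31(7) = 1. So 27^(-1) ≡ -8 ≡ 23 (mod 31). Verify: 27 × 23 = 621 ≡ 1 (mod 31)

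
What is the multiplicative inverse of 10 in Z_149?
Since 149 is prime, by Fermat 10^(-1) ≡ 10^{147} ≡ 15 (mod 149). Verify: 10 × 15 = 150 ≡ 1 (mod 149)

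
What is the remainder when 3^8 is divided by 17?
By repeated squaring (mod 17): 3^{1}≡3, 3^{2}≡9, 3^{4}≡13, 3^{8}≡16. So 3^{8} ≡ 16 (mod 17)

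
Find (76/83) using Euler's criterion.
(76/83) = 76^{41} mod 83 = -1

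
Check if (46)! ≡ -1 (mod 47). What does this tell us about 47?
(46)! mod 47 = 46. Since this equals -1 (mod 47), Wilson confirms 47 is prime.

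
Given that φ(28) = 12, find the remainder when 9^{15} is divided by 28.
By Euler: 9^{12} ≡ 1 (mod 28) since gcd(9, 28) = 1. 15 = 1×12 + 3. So 9^{15} ≡ 9^{3} ≡ 1 (mod 28)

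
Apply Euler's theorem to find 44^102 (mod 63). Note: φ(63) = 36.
By Euler: 44^{36} ≡ 1 (mod 63) since gcd(44, 63) = 1. 102 = 2×36 + 30. So 44^{102} ≡ 44^{30} ≡ 1 (mod 63)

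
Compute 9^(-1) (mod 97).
Since 97 is prime, by Fermat 9^(-1) ≡ 9^{95} ≡ 54 (mod 97). Verify: 9 × 54 = 486 ≡ 1 (mod 97)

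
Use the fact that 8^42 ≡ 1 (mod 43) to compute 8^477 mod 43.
By Fermat: 8^{42} ≡ 1 (mod 43). 477 ≡ 15 (mod 42). So 8^{477} ≡ 8^{15} ≡ 8 (mod 43)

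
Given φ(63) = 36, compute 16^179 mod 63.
By Euler: 16^{36} ≡ 1 (mod 63) since gcd(16, 63) = 1. 179 = 4×36 + 35. So 16^{179} ≡ 16^{35} ≡ 4 (mod 63)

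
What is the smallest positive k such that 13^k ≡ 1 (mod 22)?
Powers of 13 mod 22: 13^1≡13, 13^2≡15, 13^3≡19, 13^4≡5, 13^5≡21, 13^6≡9, 13^7≡7, 13^8≡3, 13^9≡17, 13^10≡1. ord_22(13) = 10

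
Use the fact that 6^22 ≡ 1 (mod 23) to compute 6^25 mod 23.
By Fermat: 6^{22} ≡ 1 (mod 23). So 6^{25} = 6^{22} · 6^{3} ≡ 6^{3} ≡ 9 (mod 23)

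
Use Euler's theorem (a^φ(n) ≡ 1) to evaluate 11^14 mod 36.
By Euler: 11^{12} ≡ 1 mod 36 since gcd(11, 36) = 1. 14 = 1×12 + 2. So 11^{14} ≡ 11^{2} ≡ 13 mod 36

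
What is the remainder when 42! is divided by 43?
By Wilson's theorem, (42)! ≡ -1 ≡ 42 mod 43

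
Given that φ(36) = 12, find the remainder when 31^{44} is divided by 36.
By Euler: 31^{12} ≡ 1 mod 36 since gcd(31, 36) = 1. 44 = 3×12 + 8. So 31^{44} ≡ 31^{8} ≡ 25 mod 36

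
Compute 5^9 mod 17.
By repeated squaring mod 17: 5^{1}≡5, 5^{2}≡8, 5^{4}≡13, 5^{8}≡16. Then 5^{9} = 5^{8+1} ≡ 16 × 5 ≡ 12 mod 17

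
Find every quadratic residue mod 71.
QRs mod 71: {1, 2, 3, 4, 5, 6, 8, 9, 10, 12, 15, 16, 18, 19, 20, 24, 25, 27, 29, 30, 32, 36, 37, 38, 40, 43, 45, 48, 49, 50, 54, 57, 58, 60, 64}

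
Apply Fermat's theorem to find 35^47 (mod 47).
By Fermat: 35^{46} ≡ 1 (mod 47). So 35^{47} = 35^{46} · 35^{1} ≡ 35^{1} ≡ 35 (mod 47)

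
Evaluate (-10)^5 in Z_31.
By repeated squaring mod 31: (-10)^{1}≡21, (-10)^{2}≡7, (-10)^{4}≡18. Then (-10)^{5} = (-10)^{4+1} ≡ 18 × 21 ≡ 6 mod 31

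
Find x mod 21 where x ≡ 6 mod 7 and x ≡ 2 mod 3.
M = 7 × 3 = 21. M₁ = 3, y₁ ≡ 5 mod 7. M₂ = 7, y₂ ≡ 1 mod 3. x = 6×3×5 + 2×7×1 ≡ 20 mod 21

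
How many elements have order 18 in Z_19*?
There are φ(19-1) = φ(18) = 6 primitive roots modulo 19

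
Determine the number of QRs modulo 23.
The squaring map on Z_23* is 2-to-1, so there are (22)/2 = 11 QRs.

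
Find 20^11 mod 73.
By repeated squaring mod 73: 20^{1}≡20, 20^{2}≡35, 20^{4}≡57, 20^{8}≡37. Then 20^{11} = 20^{8+2+1} ≡ 37 × 35 × 20 ≡ 58 mod 73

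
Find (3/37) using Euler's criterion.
(3/37) = 3^{18} mod 37 = 1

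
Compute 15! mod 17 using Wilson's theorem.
(16)! = (15)! × (16) ≡ -1 mod 17. So (15)! ≡ -1 × (16)^(-1) ≡ (-1)×(-1) = 1 mod 17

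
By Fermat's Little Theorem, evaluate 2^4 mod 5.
By Fermat's Little Theorem, 2^{4} ≡ 1 mod 5 since 5 is prime and gcd(2, 5) = 1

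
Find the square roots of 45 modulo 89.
The square roots of 45 mod 89 are 32 and 57. Verify: 32² = 1024 ≡ 45 mod 89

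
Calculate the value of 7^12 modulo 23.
By repeated squaring mod 23: 7^{1}≡7, 7^{2}≡3, 7^{4}≡9, 7^{8}≡12. Then 7^{12} = 7^{8+4} ≡ 12 × 9 ≡ 16 mod 23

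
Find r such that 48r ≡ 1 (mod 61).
Since 61 is prime, by Fermat 48^(-1) ≡ 48^{59} ≡ 14 (mod 61). Verify: 48 × 14 = 672 ≡ 1 (mod 61)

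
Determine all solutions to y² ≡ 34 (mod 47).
The square roots of 34 mod 47 are 9 and 38. Verify: 9² = 81 ≡ 34 (mod 47)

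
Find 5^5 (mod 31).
By repeated squaring (mod 31): 5^{1}≡5, 5^{2}≡25, 5^{4}≡5. Then 5^{5} = 5^{4+1} ≡ 5 × 5 ≡ 25 (mod 31)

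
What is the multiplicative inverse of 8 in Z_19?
Since 19 is prime, by Fermat 8^(-1) ≡ 8^{17} ≡ 12 (mod 19). Verify: 8 × 12 = 96 ≡ 1 (mod 19)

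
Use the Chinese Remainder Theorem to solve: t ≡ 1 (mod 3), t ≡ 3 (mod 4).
M = 3 × 4 = 12. M₁ = 4, y₁ ≡ 1 (mod 3). M₂ = 3, y₂ ≡ 3 (mod 4). t = 1×4×1 + 3×3×3 ≡ 7 (mod 12)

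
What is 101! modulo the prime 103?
(102)! = (101)! × (102) ≡ -1 mod 103. So (101)! ≡ -1 × (102)^(-1) ≡ (-1)×(-1) = 1 mod 103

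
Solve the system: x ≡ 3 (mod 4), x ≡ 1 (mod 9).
M = 4 × 9 = 36. M₁ = 9, y₁ ≡ 1 (mod 4). M₂ = 4, y₂ ≡ 7 (mod 9). x = 3×9×1 + 1×4×7 ≡ 19 (mod 36)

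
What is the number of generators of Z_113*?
There are φ(113-1) = φ(112) = 48 primitive roots modulo 113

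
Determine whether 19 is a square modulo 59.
By Euler's criterion: 19^{29} ≡ 1 mod 59. Since this equals 1, 19 is a QR.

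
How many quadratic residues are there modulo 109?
Exactly half the non-zero residues mod a prime are QRs: (109-1)/2 = 54.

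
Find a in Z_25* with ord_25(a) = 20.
2 has order 20 mod 25 since 2^{20} ≡ 1 mod 25 and no smaller power works.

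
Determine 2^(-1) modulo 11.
Since 11 is prime, by Fermat 2^(-1) ≡ 2^{9} ≡ 6 mod 11. Verify: 2 × 6 = 12 ≡ 1 mod 11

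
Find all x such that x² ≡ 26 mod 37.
The square roots of 26 mod 37 are 10 and 27. Verify: 10² = 100 ≡ 26 mod 37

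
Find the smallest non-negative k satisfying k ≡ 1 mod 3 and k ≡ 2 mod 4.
M = 3 × 4 = 12. M₁ = 4, y₁ ≡ 1 mod 3. M₂ = 3, y₂ ≡ 3 mod 4. k = 1×4×1 + 2×3×3 ≡ 10 mod 12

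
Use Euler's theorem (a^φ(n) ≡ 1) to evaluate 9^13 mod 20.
By Euler: 9^{8} ≡ 1 (mod 20) since gcd(9, 20) = 1. 13 = 1×8 + 5. So 9^{13} ≡ 9^{5} ≡ 9 (mod 20)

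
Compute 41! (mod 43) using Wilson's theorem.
(42)! = (41)! × (42) ≡ -1 (mod 43). So (41)! ≡ -1 × (42)^(-1) ≡ (-1)×(-1) = 1 (mod 43)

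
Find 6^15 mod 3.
By repeated squaring mod 3: 6^{1}≡0, 6^{2}≡0, 6^{4}≡0, 6^{8}≡0. Then 6^{15} = 6^{8+4+2+1} ≡ 0 × 0 × 0 × 0 ≡ 0 mod 3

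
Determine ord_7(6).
Powers of 6 mod 7: 6^1≡6, 6^2≡1. ord_7(6) = 2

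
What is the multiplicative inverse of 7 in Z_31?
Since 31 is prime, by Fermat 7^(-1) ≡ 7^{29} ≡ 9 mod 31. Verify: 7 × 9 = 63 ≡ 1 mod 31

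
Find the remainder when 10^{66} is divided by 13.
By Fermat: 10^{12} ≡ 1 mod 13. 66 = 5×12 + 6. So 10^{66} ≡ 10^{6} ≡ 1 mod 13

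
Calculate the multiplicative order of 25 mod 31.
Powers of 25 mod 31: 25^1≡25, 25^2≡5, 25^3≡1. So the order of 25 is 3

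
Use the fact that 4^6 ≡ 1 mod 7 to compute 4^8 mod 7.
By Fermat: 4^{6} ≡ 1 mod 7. So 4^{8} = 4^{6} · 4^{2} ≡ 4^{2} ≡ 2 mod 7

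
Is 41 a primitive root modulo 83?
41^{41} ≡ 1 (mod 83) and 41 < 82, so ord_83(41) = 41 ≠ 82 and 41 is not a primitive root.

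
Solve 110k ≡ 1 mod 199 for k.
Since 199 is prime, by Fermat 110^(-1) ≡ 110^{197} ≡ 38 mod 199. Verify: 110 × 38 = 4180 ≡ 1 mod 199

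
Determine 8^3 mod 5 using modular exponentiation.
8^{3} = 512 ≡ 2 mod 5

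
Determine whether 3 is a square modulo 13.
By Euler's criterion: 3^{6} ≡ 1 mod 13. Since this equals 1, 3 is a QR.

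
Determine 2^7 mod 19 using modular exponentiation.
By repeated squaring mod 19: 2^{1}≡2, 2^{2}≡4, 2^{4}≡16. Then 2^{7} = 2^{4+2+1} ≡ 16 × 4 × 2 ≡ 14 mod 19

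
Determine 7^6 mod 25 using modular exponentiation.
By repeated squaring (mod 25): 7^{1}≡7, 7^{2}≡24, 7^{4}≡1. Then 7^{6} = 7^{4+2} ≡ 1 × 24 ≡ 24 (mod 25)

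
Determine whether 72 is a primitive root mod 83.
ord_83(72) divides 82. For each prime q|82: 72^{41}≡82, 72^{2}≡38, none ≡ 1. So 72 has order 82 and is a primitive root mod 83.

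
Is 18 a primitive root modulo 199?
18^{11} ≡ 1 (mod 199) and 11 < 198, so ord_199(18) = 11 ≠ 198 and 18 is not a primitive root.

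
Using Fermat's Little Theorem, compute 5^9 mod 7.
By Fermat: 5^{6} ≡ 1 mod 7. So 5^{9} = 5^{6} · 5^{3} ≡ 5^{3} ≡ 6 mod 7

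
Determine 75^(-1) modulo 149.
Since 149 is prime, by Fermat 75^(-1) ≡ 75^{147} ≡ 2 mod 149. Verify: 75 × 2 = 150 ≡ 1 mod 149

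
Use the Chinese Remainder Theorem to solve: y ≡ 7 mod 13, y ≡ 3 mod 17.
M = 13 × 17 = 221. M₁ = 17, y₁ ≡ 10 mod 13. M₂ = 13, y₂ ≡ 4 mod 17. y = 7×17×10 + 3×13×4 ≡ 20 mod 221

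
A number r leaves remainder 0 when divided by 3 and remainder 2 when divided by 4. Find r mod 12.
M = 3 × 4 = 12. M₁ = 4, y₁ ≡ 1 mod 3. M₂ = 3, y₂ ≡ 3 mod 4. r = 0×4×1 + 2×3×3 ≡ 6 mod 12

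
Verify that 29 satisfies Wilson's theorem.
(28)! mod 29 = 28. Since this equals -1 (mod 29), Wilson confirms 29 is prime.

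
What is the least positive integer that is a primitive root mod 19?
g = 2. For each prime q|18: 2^{9}≡18, 2^{6}≡7, none ≡ 1, so ord_19(2) = 18 and 2 is a primitive root.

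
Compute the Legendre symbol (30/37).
(30/37) = 30^{18} mod 37 = 1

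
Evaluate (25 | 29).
(25/29) = 25^{14} mod 29 = 1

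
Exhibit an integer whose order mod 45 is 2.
19 has order 2 mod 45 since 19^{2} ≡ 1 (mod 45) and no smaller power works.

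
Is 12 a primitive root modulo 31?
ord_31(12) divides 30. For each prime q|30: 12^{15}≡30, 12^{10}≡25, 12^{6}≡2, none ≡ 1. So 12 has order 30 and is a primitive root mod 31.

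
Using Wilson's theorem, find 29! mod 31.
(30)! = (29)! × (30) ≡ -1 (mod 31). So (29)! ≡ -1 × (30)^(-1) ≡ (-1)×(-1) = 1 (mod 31)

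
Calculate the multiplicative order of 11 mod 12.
Powers of 11 mod 12: 11^1≡11, 11^2≡1. ord_12(11) = 2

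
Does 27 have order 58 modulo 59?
27^{29} ≡ 1 mod 59 and 29 < 58, so ord_59(27) = 29 ≠ 58 and 27 is not a primitive root.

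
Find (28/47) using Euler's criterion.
(28/47) = 28^{23} mod 47 = 1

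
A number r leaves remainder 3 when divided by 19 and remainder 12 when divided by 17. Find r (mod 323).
M = 19 × 17 = 323. M₁ = 17, y₁ ≡ 9 (mod 19). M₂ = 19, y₂ ≡ 9 (mod 17). r = 3×17×9 + 12×19×9 ≡ 250 (mod 323)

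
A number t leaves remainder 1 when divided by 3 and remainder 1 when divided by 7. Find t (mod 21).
M = 3 × 7 = 21. M₁ = 7, y₁ ≡ 1 (mod 3). M₂ = 3, y₂ ≡ 5 (mod 7). t = 1×7×1 + 1×3×5 ≡ 1 (mod 21)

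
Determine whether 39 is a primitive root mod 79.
ord_79(39) divides 78. For each prime q|78: 39^{39}≡78, 39^{26}≡55, 39^{6}≡21, none ≡ 1. So 39 has order 78 and is a primitive root mod 79.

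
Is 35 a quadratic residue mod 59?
By Euler's criterion: 35^{29} ≡ 1 (mod 59). Since this equals 1, 35 is a QR.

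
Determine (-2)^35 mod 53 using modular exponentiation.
By repeated squaring (mod 53): (-2)^{1}≡51, (-2)^{2}≡4, (-2)^{4}≡16, (-2)^{8}≡44, (-2)^{16}≡28, (-2)^{32}≡42. Then (-2)^{35} = (-2)^{32+2+1} ≡ 42 × 4 × 51 ≡ 35 (mod 53)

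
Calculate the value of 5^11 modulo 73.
By repeated squaring (mod 73): 5^{1}≡5, 5^{2}≡25, 5^{4}≡41, 5^{8}≡2. Then 5^{11} = 5^{8+2+1} ≡ 2 × 25 × 5 ≡ 31 (mod 73)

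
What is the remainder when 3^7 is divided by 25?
By repeated squaring (mod 25): 3^{1}≡3, 3^{2}≡9, 3^{4}≡6. Then 3^{7} = 3^{4+2+1} ≡ 6 × 9 × 3 ≡ 12 (mod 25)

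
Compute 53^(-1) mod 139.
Since 139 is prime, by Fermat 53^(-1) ≡ 53^{137} ≡ 21 mod 139. Verify: 53 × 21 = 1113 ≡ 1 mod 139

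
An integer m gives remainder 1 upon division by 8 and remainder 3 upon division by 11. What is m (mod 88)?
M = 8 × 11 = 88. M₁ = 11, y₁ ≡ 3 (mod 8). M₂ = 8, y₂ ≡ 7 (mod 11). m = 1×11×3 + 3×8×7 ≡ 25 (mod 88)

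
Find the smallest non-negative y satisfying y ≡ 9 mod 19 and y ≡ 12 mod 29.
M = 19 × 29 = 551. M₁ = 29, y₁ ≡ 2 mod 19. M₂ = 19, y₂ ≡ 26 mod 29. y = 9×29×2 + 12×19×26 ≡ 389 mod 551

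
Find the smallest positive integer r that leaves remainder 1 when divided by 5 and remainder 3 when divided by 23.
M = 5 × 23 = 115. M₁ = 23, y₁ ≡ 2 (mod 5). M₂ = 5, y₂ ≡ 14 (mod 23). r = 1×23×2 + 3×5×14 ≡ 26 (mod 115)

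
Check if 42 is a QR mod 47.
By Euler's criterion: 42^{23} ≡ 1 (mod 47). Since this equals 1, 42 is a QR.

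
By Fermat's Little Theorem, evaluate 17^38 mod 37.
By Fermat: 17^{36} ≡ 1 (mod 37). So 17^{38} = 17^{36} · 17^{2} ≡ 17^{2} ≡ 30 (mod 37)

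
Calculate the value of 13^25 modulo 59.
By repeated squaring mod 59: 13^{1}≡13, 13^{2}≡51, 13^{4}≡5, 13^{8}≡25, 13^{16}≡35. Then 13^{25} = 13^{16+8+1} ≡ 35 × 25 × 13 ≡ 47 mod 59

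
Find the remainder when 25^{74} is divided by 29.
By Fermat: 25^{28} ≡ 1 mod 29. 74 = 2×28 + 18. So 25^{74} ≡ 25^{18} ≡ 24 mod 29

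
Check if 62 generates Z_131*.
62^{13} ≡ 1 mod 131 and 13 < 130, so ord_131(62) = 13 ≠ 130 and 62 is not a primitive root.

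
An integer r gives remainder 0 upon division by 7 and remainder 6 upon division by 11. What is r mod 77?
M = 7 × 11 = 77. M₁ = 11, y₁ ≡ 2 mod 7. M₂ = 7, y₂ ≡ 8 mod 11. r = 0×11×2 + 6×7×8 ≡ 28 mod 77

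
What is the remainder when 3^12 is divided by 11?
Using Fermat: 3^{10} ≡ 1 mod 11. 12 ≡ 2 mod 10. So 3^{12} ≡ 3^{2} ≡ 9 mod 11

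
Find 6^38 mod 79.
By repeated squaring mod 79: 6^{1}≡6, 6^{2}≡36, 6^{4}≡32, 6^{8}≡76, 6^{16}≡9, 6^{32}≡2. Then 6^{38} = 6^{32+4+2} ≡ 2 × 32 × 36 ≡ 13 mod 79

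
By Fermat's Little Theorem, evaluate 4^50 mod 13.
By Fermat: 4^{12} ≡ 1 (mod 13). 50 = 4×12 + 2. So 4^{50} ≡ 4^{2} ≡ 3 (mod 13)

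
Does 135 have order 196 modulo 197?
135^{49} ≡ 1 (mod 197) and 49 < 196, so ord_197(135) = 49 ≠ 196 and 135 is not a primitive root.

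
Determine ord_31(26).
Powers of 26 mod 31: 26^1≡26, 26^2≡25, 26^3≡30, 26^4≡5, 26^5≡6, 26^6≡1. ord_31(26) = 6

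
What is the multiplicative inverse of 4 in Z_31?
Since 31 is prime, by Fermat 4^(-1) ≡ 4^{29} ≡ 8 mod 31. Verify: 4 × 8 = 32 ≡ 1 mod 31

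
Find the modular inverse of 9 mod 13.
Since 13 is prime, by Fermat 9^(-1) ≡ 9^{11} ≡ 3 (mod 13). Verify: 9 × 3 = 27 ≡ 1 (mod 13)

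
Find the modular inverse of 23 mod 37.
Since 37 is prime, by Fermat 23^(-1) ≡ 23^{35} ≡ 29 (mod 37). Verify: 23 × 29 = 667 ≡ 1 (mod 37)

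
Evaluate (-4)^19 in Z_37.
By repeated squaring (mod 37): (-4)^{1}≡33, (-4)^{2}≡16, (-4)^{4}≡34, (-4)^{8}≡9, (-4)^{16}≡7. Then (-4)^{19} = (-4)^{16+2+1} ≡ 7 × 16 × 33 ≡ 33 (mod 37)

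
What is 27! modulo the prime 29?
(28)! = (27)! × (28) ≡ -1 (mod 29). So (27)! ≡ -1 × (28)^(-1) ≡ (-1)×(-1) = 1 (mod 29)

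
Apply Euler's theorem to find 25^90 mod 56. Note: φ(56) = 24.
By Euler: 25^{24} ≡ 1 mod 56 since gcd(25, 56) = 1. 90 = 3×24 + 18. So 25^{90} ≡ 25^{18} ≡ 1 mod 56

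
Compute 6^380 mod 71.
Using Fermat: 6^{70} ≡ 1 (mod 71). 380 ≡ 30 (mod 70). So 6^{380} ≡ 6^{30} ≡ 48 (mod 71)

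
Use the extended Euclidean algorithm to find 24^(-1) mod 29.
Extended GCD: 24(-6) + 29(5) = 1. So 24^(-1) ≡ -6 ≡ 23 mod 29. Verify: 24 × 23 = 552 ≡ 1 mod 29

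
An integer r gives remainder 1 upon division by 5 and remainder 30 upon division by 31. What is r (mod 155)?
M = 5 × 31 = 155. M₁ = 31, y₁ ≡ 1 (mod 5). M₂ = 5, y₂ ≡ 25 (mod 31). r = 1×31×1 + 30×5×25 ≡ 61 (mod 155)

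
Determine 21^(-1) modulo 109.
Since 109 is prime, by Fermat 21^(-1) ≡ 21^{107} ≡ 26 (mod 109). Verify: 21 × 26 = 546 ≡ 1 (mod 109)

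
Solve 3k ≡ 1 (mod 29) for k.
Since 29 is prime, by Fermat 3^(-1) ≡ 3^{27} ≡ 10 (mod 29). Verify: 3 × 10 = 30 ≡ 1 (mod 29)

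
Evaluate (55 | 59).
(55/59) = 55^{29} mod 59 = -1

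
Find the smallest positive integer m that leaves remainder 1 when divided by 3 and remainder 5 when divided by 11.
M = 3 × 11 = 33. M₁ = 11, y₁ ≡ 2 mod 3. M₂ = 3, y₂ ≡ 4 mod 11. m = 1×11×2 + 5×3×4 ≡ 16 mod 33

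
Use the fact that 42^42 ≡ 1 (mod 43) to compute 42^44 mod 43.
By Fermat: 42^{42} ≡ 1 (mod 43). So 42^{44} = 42^{42} · 42^{2} ≡ 42^{2} ≡ 1 (mod 43)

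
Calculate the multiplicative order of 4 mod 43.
Powers of 4 mod 43: 4^1≡4, 4^2≡16, 4^3≡21, 4^4≡41, 4^5≡35, 4^6≡11, 4^7≡1. So the order of 4 is 7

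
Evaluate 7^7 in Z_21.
By repeated squaring mod 21: 7^{1}≡7, 7^{2}≡7, 7^{4}≡7. Then 7^{7} = 7^{4+2+1} ≡ 7 × 7 × 7 ≡ 7 mod 21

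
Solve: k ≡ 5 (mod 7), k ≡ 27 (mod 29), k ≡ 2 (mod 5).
M = 7 × 29 × 5 = 1015. M₁ = 145, y₁ ≡ 3 (mod 7). M₂ = 35, y₂ ≡ 5 (mod 29). M₃ = 203, y₃ ≡ 2 (mod 5). k = 5×145×3 + 27×35×5 + 2×203×2 ≡ 607 (mod 1015)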